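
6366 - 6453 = -87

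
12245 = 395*31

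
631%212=207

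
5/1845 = 1/369 ≈ 0.00271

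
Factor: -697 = -1*17^1*41^1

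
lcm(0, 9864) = 0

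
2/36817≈0.0000543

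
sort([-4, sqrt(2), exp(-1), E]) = [-4, exp(-1), sqrt(2), E]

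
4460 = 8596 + -4136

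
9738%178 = 126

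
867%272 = 51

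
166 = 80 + 86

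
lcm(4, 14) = 28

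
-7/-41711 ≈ 0.000168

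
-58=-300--242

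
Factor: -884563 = -1*79^1*11197^1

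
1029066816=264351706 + 764715110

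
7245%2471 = 2303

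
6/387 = 2/129 ≈ 0.0155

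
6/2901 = 2/967 ≈ 0.00207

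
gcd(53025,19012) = 7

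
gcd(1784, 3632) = 8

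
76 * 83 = 6308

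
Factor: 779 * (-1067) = -1 * 11^1 * 19^1 * 41^1 * 97^1 = -831193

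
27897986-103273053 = -75375067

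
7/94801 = 1/13543≈0.0000738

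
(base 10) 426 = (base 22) j8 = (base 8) 652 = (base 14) 226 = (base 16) 1aa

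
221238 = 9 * 24582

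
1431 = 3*477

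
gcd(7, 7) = 7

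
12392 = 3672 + 8720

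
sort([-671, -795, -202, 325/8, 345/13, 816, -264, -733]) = [-795, -733, -671, -264, -202, 345/13, 325/8, 816]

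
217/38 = 5 + 27/38 ≈ 5.71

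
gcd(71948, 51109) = 1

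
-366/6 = -61 = -61.00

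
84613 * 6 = 507678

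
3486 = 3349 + 137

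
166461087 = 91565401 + 74895686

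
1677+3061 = 4738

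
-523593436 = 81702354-605295790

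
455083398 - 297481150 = 157602248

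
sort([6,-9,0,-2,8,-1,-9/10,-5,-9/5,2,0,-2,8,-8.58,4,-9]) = [-9,-9,-8.58,-5,-2,-2,-9/5,-1,-9/10,0,0,2,4,6,8,8]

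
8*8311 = 66488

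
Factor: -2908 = -1*2^2*727^1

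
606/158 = 303/79 ≈ 3.84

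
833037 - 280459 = 552578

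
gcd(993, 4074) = 3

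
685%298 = 89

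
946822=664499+282323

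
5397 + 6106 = 11503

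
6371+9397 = 15768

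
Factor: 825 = 3^1*5^2*11^1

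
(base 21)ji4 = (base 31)93j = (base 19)1552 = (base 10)8761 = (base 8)21071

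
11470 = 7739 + 3731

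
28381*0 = 0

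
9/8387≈0.00107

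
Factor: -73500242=-1*2^1*61^1*602461^1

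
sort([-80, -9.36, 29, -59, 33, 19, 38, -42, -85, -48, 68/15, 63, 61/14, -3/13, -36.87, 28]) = [-85, -80, -59, -48, -42, -36.87, -9.36, -3/13, 61/14, 68/15, 19, 28, 29, 33, 38, 63]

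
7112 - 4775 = 2337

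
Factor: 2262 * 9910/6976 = 2^(-4) * 3^1 * 5^1 * 13^1 * 29^1 * 109^(-1) * 991^1 = 5604105/1744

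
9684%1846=454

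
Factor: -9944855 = -1 * 5^1 * 23^1 * 86477^1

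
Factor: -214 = -1*2^1*107^1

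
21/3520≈0.00597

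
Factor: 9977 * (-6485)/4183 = -1 * 5^1 * 11^1 * 47^ (-1) * 89^ (-1) * 907^1 * 1297^1 = -64700845/4183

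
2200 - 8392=-6192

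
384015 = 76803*5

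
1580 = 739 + 841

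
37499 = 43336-5837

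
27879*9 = 250911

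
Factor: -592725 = -1*3^1*5^2*7^1*1129^1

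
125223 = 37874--87349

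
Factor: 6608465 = 5^1 * 1321693^1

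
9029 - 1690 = 7339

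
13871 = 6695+7176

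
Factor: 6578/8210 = 5^(-1)*11^1*13^1*23^1*821^(-1) = 3289/4105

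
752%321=110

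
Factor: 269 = 269^1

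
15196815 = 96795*157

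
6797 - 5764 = 1033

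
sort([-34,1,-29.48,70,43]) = [-34,-29.48,1,43,70]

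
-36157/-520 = 69 + 277/520 ≈ 69.53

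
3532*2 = 7064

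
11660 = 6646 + 5014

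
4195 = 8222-4027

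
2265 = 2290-25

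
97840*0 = 0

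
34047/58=587+1/58 ≈ 587.02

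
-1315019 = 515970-1830989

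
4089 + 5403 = 9492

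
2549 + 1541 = 4090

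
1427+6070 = 7497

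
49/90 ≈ 0.544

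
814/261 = 3 + 31/261 ≈ 3.12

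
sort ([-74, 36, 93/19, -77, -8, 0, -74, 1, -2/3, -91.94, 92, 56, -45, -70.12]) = [-91.94, -77, -74, -74, -70.12, -45, -8, -2/3, 0, 1, 93/19, 36, 56, 92]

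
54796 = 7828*7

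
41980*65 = 2728700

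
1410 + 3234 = 4644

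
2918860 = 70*41698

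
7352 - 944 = 6408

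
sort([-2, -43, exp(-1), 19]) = [-43, -2, exp(-1), 19]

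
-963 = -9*107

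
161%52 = 5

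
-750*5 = -3750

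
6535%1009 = 481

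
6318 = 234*27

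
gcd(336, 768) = 48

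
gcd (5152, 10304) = 5152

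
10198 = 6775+3423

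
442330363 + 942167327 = 1384497690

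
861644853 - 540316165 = 321328688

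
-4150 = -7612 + 3462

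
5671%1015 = 596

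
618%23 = 20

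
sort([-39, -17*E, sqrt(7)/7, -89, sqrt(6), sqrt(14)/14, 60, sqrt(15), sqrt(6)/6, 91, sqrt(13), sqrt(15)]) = [-89, -17*E, -39, sqrt(14)/14, sqrt(7)/7, sqrt(6)/6, sqrt(6), sqrt(13), sqrt(15), sqrt(15), 60, 91]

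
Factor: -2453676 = -1 * 2^2 * 3^1 * 73^1 * 2801^1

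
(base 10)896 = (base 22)1ig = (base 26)18c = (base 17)31c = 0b1110000000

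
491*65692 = 32254772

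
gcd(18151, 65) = 1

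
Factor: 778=2^1*389^1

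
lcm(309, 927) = 927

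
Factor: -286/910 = -1 * 5^(-1) * 7^(-1) * 11^1 = -11/35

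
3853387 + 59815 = 3913202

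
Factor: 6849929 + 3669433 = 2^1*3^3*7^1*17^1*1637^1 = 10519362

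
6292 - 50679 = -44387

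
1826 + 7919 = 9745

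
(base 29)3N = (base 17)68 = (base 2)1101110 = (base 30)3K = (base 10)110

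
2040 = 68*30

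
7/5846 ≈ 0.00120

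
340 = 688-348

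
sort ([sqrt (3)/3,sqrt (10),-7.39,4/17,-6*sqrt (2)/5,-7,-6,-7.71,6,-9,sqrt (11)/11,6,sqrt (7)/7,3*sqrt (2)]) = [-9,-7.71,-7.39,-7,-6,-6*sqrt (2)/5,4/17,sqrt (11)/11,sqrt (7)/7,sqrt (3)/3,sqrt (10),3*sqrt (2),6,6]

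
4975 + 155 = 5130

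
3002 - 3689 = -687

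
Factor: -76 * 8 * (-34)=2^6 * 17^1 * 19^1=20672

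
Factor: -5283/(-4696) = 2^(-3)*3^2 = 9/8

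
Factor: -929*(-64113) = 3^1*7^1*43^1*71^1*929^1 = 59560977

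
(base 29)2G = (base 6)202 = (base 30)2E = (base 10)74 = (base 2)1001010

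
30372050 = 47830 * 635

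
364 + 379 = 743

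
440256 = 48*9172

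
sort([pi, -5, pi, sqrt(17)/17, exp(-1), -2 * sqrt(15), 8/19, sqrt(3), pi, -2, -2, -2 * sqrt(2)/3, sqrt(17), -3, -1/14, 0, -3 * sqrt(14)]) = [-3 * sqrt(14), -2 * sqrt(15), -5, -3, -2, -2, -2 * sqrt(2)/3, -1/14, 0, sqrt(17)/17, exp(-1), 8/19, sqrt(3), pi, pi, pi, sqrt(17)]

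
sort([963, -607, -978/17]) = [-607, -978/17, 963]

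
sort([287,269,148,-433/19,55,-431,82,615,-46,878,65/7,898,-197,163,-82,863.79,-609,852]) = [-609,-431,-197,-82,-46,-433/19,65/7,55,82,148,163,269,287,615,852,863.79,878,898]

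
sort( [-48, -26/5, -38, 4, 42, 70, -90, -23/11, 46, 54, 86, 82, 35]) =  [-90, -48, -38, -26/5, -23/11, 4, 35, 42, 46, 54, 70, 82, 86]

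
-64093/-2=32046 + 1/2=32046.50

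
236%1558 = 236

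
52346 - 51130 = 1216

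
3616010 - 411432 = 3204578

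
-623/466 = -1-157/466 ≈ -1.34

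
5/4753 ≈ 0.00105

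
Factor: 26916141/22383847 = 3^1*7^2*19^1*23^1*419^1*22383847^(-1)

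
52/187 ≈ 0.278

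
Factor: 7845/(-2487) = -1 * 5^1 * 523^1 * 829^(-1) = -2615/829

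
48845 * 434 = 21198730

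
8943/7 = 1277 + 4/7 ≈ 1277.57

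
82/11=7 + 5/11≈7.45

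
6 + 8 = 14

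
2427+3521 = 5948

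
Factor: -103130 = -1*2^1*5^1*10313^1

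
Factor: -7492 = -1*2^2*1873^1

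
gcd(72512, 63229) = 1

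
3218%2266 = 952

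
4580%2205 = 170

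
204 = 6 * 34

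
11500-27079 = -15579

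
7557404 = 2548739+5008665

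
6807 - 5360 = 1447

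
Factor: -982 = -1*2^1*491^1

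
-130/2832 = -65/1416 ≈ -0.0459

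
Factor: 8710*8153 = 2^1*5^1*13^1*31^1*67^1*263^1 = 71012630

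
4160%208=0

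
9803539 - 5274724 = 4528815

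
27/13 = 2+1/13≈2.08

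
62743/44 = 1425 + 43/44 ≈ 1425.98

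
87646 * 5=438230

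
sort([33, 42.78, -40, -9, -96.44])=[-96.44, -40, -9, 33, 42.78]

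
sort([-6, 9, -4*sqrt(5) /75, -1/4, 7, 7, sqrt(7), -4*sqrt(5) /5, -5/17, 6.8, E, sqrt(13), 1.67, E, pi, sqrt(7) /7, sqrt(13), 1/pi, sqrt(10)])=[-6, -4*sqrt(5) /5, -5/17, -1/4, -4*sqrt(5) /75, 1/pi, sqrt(7) /7, 1.67, sqrt(7), E, E, pi, sqrt(10), sqrt(13), sqrt(13), 6.8, 7, 7, 9]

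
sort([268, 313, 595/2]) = [268, 595/2, 313]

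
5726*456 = 2611056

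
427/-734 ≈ -0.582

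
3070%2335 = 735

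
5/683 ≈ 0.00732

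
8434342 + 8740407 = 17174749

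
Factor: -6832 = -1 * 2^4 * 7^1 * 61^1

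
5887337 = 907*6491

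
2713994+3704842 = 6418836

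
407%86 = 63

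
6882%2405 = 2072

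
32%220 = 32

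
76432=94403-17971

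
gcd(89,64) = 1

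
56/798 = 4/57 ≈ 0.0702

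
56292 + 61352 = 117644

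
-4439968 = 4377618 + -8817586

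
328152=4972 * 66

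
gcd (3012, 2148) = 12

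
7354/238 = 3677/119 ≈ 30.90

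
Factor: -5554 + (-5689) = -1 * 11243^1 = -11243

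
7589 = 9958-2369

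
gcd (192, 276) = 12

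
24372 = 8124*3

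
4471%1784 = 903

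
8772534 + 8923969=17696503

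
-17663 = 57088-74751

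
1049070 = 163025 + 886045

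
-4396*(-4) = 17584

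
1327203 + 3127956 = 4455159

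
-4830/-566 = 8+151/283 ≈ 8.53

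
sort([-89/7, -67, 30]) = [-67, -89/7, 30]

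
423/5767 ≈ 0.0733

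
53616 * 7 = 375312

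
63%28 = 7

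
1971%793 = 385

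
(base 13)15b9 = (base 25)52j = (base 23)60k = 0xc7a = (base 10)3194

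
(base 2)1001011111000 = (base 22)a0g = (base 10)4856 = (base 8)11370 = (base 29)5md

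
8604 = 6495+2109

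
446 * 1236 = 551256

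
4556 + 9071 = 13627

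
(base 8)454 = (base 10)300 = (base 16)12c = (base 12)210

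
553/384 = 1+169/384 ≈ 1.44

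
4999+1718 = 6717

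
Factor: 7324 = 2^2*1831^1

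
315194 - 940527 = -625333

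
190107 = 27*7041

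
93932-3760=90172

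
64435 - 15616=48819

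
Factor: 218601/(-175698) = -1*2^(-1)*43^(-1)*107^1 = -107/86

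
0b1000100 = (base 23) 2m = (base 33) 22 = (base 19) 3b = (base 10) 68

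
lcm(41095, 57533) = 287665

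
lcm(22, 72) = 792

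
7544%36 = 20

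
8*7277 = 58216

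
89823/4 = 22455 + 3/4 = 22455.75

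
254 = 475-221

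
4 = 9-5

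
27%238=27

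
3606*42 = 151452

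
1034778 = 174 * 5947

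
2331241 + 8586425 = 10917666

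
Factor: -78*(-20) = 2^3*3^1*5^1*13^1 = 1560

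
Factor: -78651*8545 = -1*3^4*5^1*971^1*1709^1 = -672072795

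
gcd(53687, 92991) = 1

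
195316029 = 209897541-14581512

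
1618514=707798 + 910716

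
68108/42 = 1621 + 13/21 ≈ 1621.62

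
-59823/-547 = 109 + 200/547 ≈ 109.37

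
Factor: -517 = -1 * 11^1 * 47^1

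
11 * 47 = 517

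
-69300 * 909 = -62993700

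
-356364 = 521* (-684)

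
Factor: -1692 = -1 * 2^2 * 3^2 * 47^1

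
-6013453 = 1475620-7489073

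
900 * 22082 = 19873800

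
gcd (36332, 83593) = 1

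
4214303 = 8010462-3796159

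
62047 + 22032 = 84079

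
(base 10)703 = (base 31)ml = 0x2bf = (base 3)222001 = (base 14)383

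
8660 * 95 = 822700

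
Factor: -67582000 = -1*2^4*5^3*33791^1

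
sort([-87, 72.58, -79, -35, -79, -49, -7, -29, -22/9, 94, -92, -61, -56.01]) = [-92, -87, -79, -79, -61, -56.01, -49, -35, -29, -7, -22/9, 72.58, 94]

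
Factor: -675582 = -1*2^1*3^1*109^1*1033^1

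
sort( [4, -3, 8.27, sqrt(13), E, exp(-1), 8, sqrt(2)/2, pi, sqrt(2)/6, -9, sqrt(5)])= [-9, -3, sqrt(2)/6, exp(-1), sqrt(2)/2, sqrt(5), E, pi, sqrt(13), 4, 8, 8.27]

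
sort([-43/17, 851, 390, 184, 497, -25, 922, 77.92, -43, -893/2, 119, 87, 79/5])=[-893/2, -43, -25, -43/17, 79/5, 77.92, 87, 119, 184, 390, 497, 851, 922]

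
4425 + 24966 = 29391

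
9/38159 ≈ 0.000236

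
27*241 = 6507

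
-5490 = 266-5756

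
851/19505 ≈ 0.0436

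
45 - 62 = -17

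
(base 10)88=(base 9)107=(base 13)6a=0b1011000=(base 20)48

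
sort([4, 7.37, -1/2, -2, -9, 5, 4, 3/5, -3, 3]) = [-9, -3, -2, -1/2, 3/5, 3, 4, 4, 5, 7.37]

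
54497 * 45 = 2452365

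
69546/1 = 69546 = 69546.00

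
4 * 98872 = 395488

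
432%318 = 114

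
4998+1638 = 6636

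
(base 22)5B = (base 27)4D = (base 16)79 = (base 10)121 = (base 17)72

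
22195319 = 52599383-30404064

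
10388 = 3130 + 7258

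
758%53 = 16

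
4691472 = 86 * 54552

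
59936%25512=8912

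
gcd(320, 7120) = 80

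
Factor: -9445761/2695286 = -1 * 2^(-1) * 3^3 * 11^(-1) * 13^1 * 17^1 * 101^(-1) * 1213^(-1) * 1583^1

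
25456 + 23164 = 48620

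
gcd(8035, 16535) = 5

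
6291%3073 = 145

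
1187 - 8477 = -7290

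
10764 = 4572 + 6192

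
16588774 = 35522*467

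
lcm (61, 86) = 5246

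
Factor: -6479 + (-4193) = -1*2^4*23^1*29^1 = -10672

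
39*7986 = 311454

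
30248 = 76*398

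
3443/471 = 7 + 146/471 ≈ 7.31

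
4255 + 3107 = 7362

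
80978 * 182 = 14737996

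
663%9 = 6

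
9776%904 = 736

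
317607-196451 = 121156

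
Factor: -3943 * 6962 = -1 * 2^1 * 59^2 * 3943^1 = -27451166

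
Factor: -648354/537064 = -1*2^ (-2)*3^1*7^1*11^ (-1)*17^ (-1)*43^1 = -903/748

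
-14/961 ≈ -0.0146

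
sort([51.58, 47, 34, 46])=[34, 46, 47, 51.58]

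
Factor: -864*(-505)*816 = 2^9*3^4*5^1*17^1*101^1 = 356037120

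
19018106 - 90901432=-71883326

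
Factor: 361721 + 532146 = 13^1*29^1*2371^1 = 893867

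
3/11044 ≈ 0.000272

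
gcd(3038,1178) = 62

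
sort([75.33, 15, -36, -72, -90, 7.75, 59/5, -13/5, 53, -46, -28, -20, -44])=[-90, -72, -46, -44, -36, -28, -20, -13/5, 7.75, 59/5, 15, 53, 75.33]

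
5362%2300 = 762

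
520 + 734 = 1254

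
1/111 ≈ 0.00901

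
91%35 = 21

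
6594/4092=1+417/682 ≈ 1.61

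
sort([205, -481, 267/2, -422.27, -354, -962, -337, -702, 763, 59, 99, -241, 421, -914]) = [-962, -914, -702, -481, -422.27, -354, -337, -241, 59, 99, 267/2, 205, 421, 763]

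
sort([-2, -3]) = [-3, -2]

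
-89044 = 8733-97777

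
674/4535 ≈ 0.149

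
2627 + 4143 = 6770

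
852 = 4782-3930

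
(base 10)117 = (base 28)45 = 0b1110101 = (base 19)63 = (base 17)6f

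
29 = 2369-2340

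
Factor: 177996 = 2^2 * 3^1 * 7^1 * 13^1 * 163^1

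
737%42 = 23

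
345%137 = 71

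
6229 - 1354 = 4875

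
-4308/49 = -87 - 45/49 ≈ -87.92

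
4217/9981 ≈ 0.423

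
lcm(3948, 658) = 3948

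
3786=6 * 631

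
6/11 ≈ 0.545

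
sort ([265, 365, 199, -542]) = [-542, 199, 265, 365]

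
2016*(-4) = -8064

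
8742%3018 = 2706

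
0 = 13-13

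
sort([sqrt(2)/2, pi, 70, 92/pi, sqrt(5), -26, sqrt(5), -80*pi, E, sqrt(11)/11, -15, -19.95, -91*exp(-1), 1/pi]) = [-80*pi, -91*exp(-1), -26, -19.95, -15, sqrt(11)/11, 1/pi, sqrt(2)/2, sqrt(5), sqrt(5), E, pi, 92/pi, 70]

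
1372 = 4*343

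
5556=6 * 926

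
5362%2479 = 404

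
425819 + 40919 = 466738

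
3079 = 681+2398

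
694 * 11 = 7634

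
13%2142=13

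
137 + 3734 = 3871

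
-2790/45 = -62 = -62.00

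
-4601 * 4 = -18404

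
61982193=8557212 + 53424981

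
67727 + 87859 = 155586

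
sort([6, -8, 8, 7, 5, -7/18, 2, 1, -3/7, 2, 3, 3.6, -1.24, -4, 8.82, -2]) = [-8, -4, -2, -1.24, -3/7, -7/18, 1, 2, 2, 3, 3.6, 5, 6, 7, 8, 8.82]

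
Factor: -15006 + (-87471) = -1*3^1*34159^1 = -102477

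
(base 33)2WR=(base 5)101021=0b110010111101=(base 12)1A79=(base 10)3261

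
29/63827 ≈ 0.000454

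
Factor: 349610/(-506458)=-1 * 5^1 * 34961^1 * 253229^(-1)=-174805/253229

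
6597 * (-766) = -5053302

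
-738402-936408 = -1674810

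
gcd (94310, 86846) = 2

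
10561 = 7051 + 3510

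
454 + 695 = 1149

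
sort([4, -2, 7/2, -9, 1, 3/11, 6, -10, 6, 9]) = [-10, -9, -2, 3/11, 1, 7/2, 4, 6, 6, 9]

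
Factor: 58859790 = 2^1 * 3^1 * 5^1 * 11^1 * 173^1 * 1031^1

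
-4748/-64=74 + 3/16 ≈ 74.19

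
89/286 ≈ 0.311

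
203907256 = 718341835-514434579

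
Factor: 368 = 2^4 * 23^1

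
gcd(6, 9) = 3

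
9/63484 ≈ 0.000142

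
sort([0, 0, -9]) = [-9, 0, 0]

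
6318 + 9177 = 15495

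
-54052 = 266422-320474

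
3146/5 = 629 + 1/5 = 629.20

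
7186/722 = 9 + 344/361 ≈ 9.95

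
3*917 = 2751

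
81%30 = 21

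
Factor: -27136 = -1*2^9*53^1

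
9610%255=175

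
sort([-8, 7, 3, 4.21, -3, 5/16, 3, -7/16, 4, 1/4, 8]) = [-8, -3, -7/16, 1/4, 5/16, 3, 3, 4, 4.21, 7, 8]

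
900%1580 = 900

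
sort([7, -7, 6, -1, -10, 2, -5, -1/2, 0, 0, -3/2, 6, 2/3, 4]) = [-10, -7, -5, -3/2, -1, -1/2, 0, 0, 2/3, 2, 4, 6, 6, 7]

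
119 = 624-505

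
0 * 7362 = 0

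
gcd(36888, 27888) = 24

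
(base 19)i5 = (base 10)347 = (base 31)b6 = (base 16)15b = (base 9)425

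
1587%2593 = 1587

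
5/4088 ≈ 0.00122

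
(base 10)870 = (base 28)132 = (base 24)1c6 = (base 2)1101100110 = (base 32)r6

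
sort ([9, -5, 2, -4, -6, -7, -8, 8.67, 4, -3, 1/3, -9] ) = [-9, -8, -7, -6, -5, -4, -3, 1/3, 2, 4, 8.67, 9] 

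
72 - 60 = 12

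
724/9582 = 362/4791 ≈ 0.0756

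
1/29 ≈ 0.0345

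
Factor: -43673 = -1*7^1*17^1*367^1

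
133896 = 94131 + 39765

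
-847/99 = -77/9 ≈ -8.56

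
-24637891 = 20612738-45250629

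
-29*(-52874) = 1533346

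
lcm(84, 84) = 84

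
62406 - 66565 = -4159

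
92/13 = 7+1/13 ≈ 7.08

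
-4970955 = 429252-5400207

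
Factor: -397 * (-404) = 2^2 * 101^1 * 397^1 = 160388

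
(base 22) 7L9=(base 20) 9CJ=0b111100010011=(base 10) 3859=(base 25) 649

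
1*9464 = 9464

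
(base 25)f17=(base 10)9407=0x24bf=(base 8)22277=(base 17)1f96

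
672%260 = 152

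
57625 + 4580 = 62205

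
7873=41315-33442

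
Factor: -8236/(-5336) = 2^(-1) * 23^(-1) * 71^1 = 71/46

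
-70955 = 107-71062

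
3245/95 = 34 + 3/19 ≈ 34.16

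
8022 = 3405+4617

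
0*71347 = 0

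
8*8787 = 70296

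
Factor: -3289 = -1 * 11^1 * 13^1 * 23^1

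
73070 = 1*73070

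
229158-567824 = -338666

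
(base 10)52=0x34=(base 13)40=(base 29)1n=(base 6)124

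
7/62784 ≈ 0.000111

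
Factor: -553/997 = -1*7^1*79^1*997^(-1)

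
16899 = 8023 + 8876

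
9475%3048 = 331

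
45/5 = 9 = 9.00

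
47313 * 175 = 8279775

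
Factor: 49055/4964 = 2^(-2)*5^1*17^(-1)*73^(-1)*9811^1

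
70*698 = 48860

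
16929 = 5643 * 3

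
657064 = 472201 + 184863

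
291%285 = 6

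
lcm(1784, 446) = 1784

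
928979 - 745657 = 183322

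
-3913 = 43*(-91)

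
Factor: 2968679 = 7^1 * 23^1 * 18439^1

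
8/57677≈0.000139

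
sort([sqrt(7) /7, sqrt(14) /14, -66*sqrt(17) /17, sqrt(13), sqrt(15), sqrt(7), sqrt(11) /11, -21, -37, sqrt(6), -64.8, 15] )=[-64.8, -37, -21, -66*sqrt(17) /17, sqrt(14) /14, sqrt(11) /11, sqrt(7) /7, sqrt(6), sqrt(7), sqrt(13), sqrt(15), 15] 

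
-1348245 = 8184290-9532535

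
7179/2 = 3589 + 1/2 = 3589.50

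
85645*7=599515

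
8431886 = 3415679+5016207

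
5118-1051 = 4067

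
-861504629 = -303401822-558102807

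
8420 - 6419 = 2001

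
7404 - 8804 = -1400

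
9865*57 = 562305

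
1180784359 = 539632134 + 641152225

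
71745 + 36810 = 108555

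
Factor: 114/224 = 2^(-4)*3^1*7^(-1)*19^1 = 57/112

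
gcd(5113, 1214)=1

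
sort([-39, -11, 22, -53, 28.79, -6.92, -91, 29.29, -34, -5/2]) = [-91, -53, -39, -34, -11, -6.92, -5/2, 22, 28.79, 29.29]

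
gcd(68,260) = 4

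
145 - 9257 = -9112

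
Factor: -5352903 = -1*3^2*71^1*8377^1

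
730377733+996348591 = 1726726324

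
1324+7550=8874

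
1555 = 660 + 895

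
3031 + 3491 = 6522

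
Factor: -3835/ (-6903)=3^ (-2)*5^1=5/9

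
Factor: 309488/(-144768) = -1*2^(-3)*3^(-1)*13^(-1)*23^1*29^1 = -667/312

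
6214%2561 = 1092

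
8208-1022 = 7186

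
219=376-157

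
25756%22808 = 2948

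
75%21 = 12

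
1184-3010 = -1826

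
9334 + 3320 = 12654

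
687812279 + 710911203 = 1398723482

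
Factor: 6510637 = 7^1*641^1*1451^1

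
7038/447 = 2346/149 ≈ 15.74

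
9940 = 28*355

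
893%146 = 17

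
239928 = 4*59982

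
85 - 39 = 46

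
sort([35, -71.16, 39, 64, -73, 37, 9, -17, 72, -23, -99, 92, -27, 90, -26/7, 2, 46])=[-99, -73, -71.16, -27, -23, -17, -26/7, 2, 9, 35, 37, 39, 46, 64, 72, 90, 92]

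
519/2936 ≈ 0.177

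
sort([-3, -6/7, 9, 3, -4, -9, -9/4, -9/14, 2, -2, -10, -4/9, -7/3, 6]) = [-10, -9, -4, -3, -7/3, -9/4, -2, -6/7, -9/14, -4/9, 2, 3, 6, 9]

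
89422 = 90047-625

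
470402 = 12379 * 38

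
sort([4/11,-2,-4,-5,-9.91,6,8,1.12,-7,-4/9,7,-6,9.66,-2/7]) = [-9.91,-7,-6,-5,-4,-2,-4/9,-2/7,4/11,1.12,6,7,8,9.66]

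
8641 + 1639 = 10280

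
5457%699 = 564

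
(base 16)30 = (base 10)48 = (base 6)120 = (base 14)36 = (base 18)2c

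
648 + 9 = 657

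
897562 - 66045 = 831517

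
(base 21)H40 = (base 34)6IX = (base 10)7581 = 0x1D9D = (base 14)2A97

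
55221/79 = 699 = 699.00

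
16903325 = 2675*6319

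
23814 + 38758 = 62572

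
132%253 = 132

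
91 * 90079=8197189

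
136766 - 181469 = -44703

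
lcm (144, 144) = 144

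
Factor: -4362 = -1*2^1*3^1*727^1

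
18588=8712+9876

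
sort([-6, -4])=[-6, -4]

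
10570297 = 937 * 11281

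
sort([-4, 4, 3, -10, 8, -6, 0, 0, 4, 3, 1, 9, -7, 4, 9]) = [-10, -7, -6, -4, 0, 0, 1, 3, 3, 4, 4, 4, 8, 9, 9]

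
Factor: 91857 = 3^1*67^1*457^1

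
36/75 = 12/25 = 0.48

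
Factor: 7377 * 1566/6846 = 3^3 * 7^(-1) * 29^1 * 163^(-1) * 2459^1 = 1925397/1141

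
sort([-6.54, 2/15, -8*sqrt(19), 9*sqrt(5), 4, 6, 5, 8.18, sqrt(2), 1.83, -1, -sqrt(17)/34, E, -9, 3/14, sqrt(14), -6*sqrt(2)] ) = [-8*sqrt(19), -9, -6*sqrt(2), -6.54, -1, -sqrt(17)/34, 2/15, 3/14, sqrt(2), 1.83, E, sqrt(14), 4, 5, 6, 8.18, 9*sqrt(5)] 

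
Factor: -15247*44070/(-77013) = 2^1*3^(-1)*5^1*13^1*43^(-1)*79^1*113^1*193^1*199^(-1) = 223978430/25671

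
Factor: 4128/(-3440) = -1*2^1*3^1*5^(-1) = -6/5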